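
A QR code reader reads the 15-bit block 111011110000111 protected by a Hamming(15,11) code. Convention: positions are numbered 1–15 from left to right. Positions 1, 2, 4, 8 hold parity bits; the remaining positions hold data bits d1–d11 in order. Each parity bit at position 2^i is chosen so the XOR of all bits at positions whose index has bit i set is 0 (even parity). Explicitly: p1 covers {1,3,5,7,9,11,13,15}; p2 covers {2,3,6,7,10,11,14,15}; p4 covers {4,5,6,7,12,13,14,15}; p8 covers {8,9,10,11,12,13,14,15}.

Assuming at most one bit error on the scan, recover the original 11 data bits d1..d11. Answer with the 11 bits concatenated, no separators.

s1 (pos 1,3,5,7,9,11,13,15): 1⊕1⊕1⊕1⊕0⊕0⊕1⊕1 = 0
s2 (pos 2,3,6,7,10,11,14,15): 1⊕1⊕1⊕1⊕0⊕0⊕1⊕1 = 0
s4 (pos 4,5,6,7,12,13,14,15): 0⊕1⊕1⊕1⊕0⊕1⊕1⊕1 = 0
s8 (pos 8,9,10,11,12,13,14,15): 1⊕0⊕0⊕0⊕0⊕1⊕1⊕1 = 0
Syndrome s8…s1 = 0000 → no error.
Read data bits from positions 3,5,6,7,9,10,11,12,13,14,15: 11110000111

11110000111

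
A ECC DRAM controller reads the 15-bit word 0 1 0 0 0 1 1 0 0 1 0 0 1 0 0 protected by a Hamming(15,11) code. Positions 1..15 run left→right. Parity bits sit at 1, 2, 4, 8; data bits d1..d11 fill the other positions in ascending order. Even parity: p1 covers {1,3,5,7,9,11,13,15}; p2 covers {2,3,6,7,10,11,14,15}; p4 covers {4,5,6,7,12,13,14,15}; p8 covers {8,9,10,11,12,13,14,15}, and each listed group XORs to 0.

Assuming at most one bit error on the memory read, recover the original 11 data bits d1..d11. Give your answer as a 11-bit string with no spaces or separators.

00110100100

s1 (pos 1,3,5,7,9,11,13,15): 0⊕0⊕0⊕1⊕0⊕0⊕1⊕0 = 0
s2 (pos 2,3,6,7,10,11,14,15): 1⊕0⊕1⊕1⊕1⊕0⊕0⊕0 = 0
s4 (pos 4,5,6,7,12,13,14,15): 0⊕0⊕1⊕1⊕0⊕1⊕0⊕0 = 1
s8 (pos 8,9,10,11,12,13,14,15): 0⊕0⊕1⊕0⊕0⊕1⊕0⊕0 = 0
Syndrome s8…s1 = 0100 → error at position 4.
Flip position 4: 010001100100100 → 010101100100100
Read data bits from positions 3,5,6,7,9,10,11,12,13,14,15: 00110100100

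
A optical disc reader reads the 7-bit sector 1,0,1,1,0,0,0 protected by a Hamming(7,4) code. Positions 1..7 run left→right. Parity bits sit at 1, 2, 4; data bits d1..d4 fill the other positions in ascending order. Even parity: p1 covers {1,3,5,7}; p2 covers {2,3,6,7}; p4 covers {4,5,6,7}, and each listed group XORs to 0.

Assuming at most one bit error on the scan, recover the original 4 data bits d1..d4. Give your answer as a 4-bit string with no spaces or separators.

1010

s1 (pos 1,3,5,7): 1⊕1⊕0⊕0 = 0
s2 (pos 2,3,6,7): 0⊕1⊕0⊕0 = 1
s4 (pos 4,5,6,7): 1⊕0⊕0⊕0 = 1
Syndrome s4…s1 = 110 → error at position 6.
Flip position 6: 1011000 → 1011010
Read data bits from positions 3,5,6,7: 1010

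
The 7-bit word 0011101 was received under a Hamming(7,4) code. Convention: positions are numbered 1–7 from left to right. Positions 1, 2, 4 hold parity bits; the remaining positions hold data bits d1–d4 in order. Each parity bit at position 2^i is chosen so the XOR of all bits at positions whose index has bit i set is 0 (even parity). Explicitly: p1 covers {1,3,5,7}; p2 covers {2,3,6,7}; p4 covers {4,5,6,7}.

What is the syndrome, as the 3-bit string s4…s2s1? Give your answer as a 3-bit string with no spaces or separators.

101

s1 (pos 1,3,5,7): 0⊕1⊕1⊕1 = 1
s2 (pos 2,3,6,7): 0⊕1⊕0⊕1 = 0
s4 (pos 4,5,6,7): 1⊕1⊕0⊕1 = 1
Syndrome s4…s1 = 101 → error at position 5.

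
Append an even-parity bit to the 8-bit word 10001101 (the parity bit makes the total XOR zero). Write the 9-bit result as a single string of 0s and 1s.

XOR of the 8 data bits: 1⊕0⊕0⊕0⊕1⊕1⊕0⊕1 = 0
Parity bit = 0 (so all 9 bits XOR to 0).

100011010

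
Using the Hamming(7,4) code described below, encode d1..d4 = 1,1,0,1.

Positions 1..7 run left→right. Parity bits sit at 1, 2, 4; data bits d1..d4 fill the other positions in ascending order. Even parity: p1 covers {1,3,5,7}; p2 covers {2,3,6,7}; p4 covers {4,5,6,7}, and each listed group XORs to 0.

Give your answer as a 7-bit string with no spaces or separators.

1010101

Place data at non-parity positions: p1 p2 1 p4 1 0 1
p1 (pos 1,3,5,7): XOR of data positions = 1⊕1⊕1 = 1
p2 (pos 2,3,6,7): XOR of data positions = 1⊕0⊕1 = 0
p4 (pos 4,5,6,7): XOR of data positions = 1⊕0⊕1 = 0
Codeword: 1010101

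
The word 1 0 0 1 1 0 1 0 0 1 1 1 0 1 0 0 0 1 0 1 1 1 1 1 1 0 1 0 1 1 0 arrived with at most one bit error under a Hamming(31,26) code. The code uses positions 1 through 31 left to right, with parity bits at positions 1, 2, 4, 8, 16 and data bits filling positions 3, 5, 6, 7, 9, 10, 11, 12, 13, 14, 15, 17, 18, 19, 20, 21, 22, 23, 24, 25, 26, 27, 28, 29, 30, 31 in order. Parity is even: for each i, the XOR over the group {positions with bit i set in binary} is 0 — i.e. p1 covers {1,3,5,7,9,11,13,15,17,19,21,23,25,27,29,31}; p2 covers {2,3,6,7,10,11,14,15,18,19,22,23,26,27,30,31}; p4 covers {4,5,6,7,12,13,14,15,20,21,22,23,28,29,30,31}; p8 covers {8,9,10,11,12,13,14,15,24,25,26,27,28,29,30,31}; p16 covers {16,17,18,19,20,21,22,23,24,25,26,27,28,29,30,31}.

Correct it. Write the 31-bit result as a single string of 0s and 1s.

s1 (pos 1,3,5,7,9,11,13,15,17,19,21,23,25,27,29,31): 1⊕0⊕1⊕1⊕0⊕1⊕0⊕0⊕0⊕0⊕1⊕1⊕1⊕1⊕1⊕0 = 1
s2 (pos 2,3,6,7,10,11,14,15,18,19,22,23,26,27,30,31): 0⊕0⊕0⊕1⊕1⊕1⊕1⊕0⊕1⊕0⊕1⊕1⊕0⊕1⊕1⊕0 = 1
s4 (pos 4,5,6,7,12,13,14,15,20,21,22,23,28,29,30,31): 1⊕1⊕0⊕1⊕1⊕0⊕1⊕0⊕1⊕1⊕1⊕1⊕0⊕1⊕1⊕0 = 1
s8 (pos 8,9,10,11,12,13,14,15,24,25,26,27,28,29,30,31): 0⊕0⊕1⊕1⊕1⊕0⊕1⊕0⊕1⊕1⊕0⊕1⊕0⊕1⊕1⊕0 = 1
s16 (pos 16,17,18,19,20,21,22,23,24,25,26,27,28,29,30,31): 0⊕0⊕1⊕0⊕1⊕1⊕1⊕1⊕1⊕1⊕0⊕1⊕0⊕1⊕1⊕0 = 0
Syndrome s16…s1 = 01111 → error at position 15.
Flip position 15: 1001101001110100010111111010110 → 1001101001110110010111111010110

1001101001110110010111111010110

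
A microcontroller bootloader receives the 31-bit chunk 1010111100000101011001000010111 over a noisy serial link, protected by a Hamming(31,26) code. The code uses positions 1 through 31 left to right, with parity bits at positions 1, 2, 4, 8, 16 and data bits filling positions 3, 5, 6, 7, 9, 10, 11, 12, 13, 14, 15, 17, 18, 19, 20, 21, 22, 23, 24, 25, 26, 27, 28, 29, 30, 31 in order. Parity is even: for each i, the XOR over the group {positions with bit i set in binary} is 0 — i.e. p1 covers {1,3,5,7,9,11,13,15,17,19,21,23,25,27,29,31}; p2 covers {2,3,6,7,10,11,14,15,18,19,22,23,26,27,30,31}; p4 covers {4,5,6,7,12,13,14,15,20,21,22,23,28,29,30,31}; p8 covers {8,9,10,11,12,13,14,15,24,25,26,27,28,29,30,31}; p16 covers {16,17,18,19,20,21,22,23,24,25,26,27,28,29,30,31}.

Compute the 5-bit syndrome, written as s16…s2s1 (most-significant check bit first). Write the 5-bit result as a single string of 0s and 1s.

s1 (pos 1,3,5,7,9,11,13,15,17,19,21,23,25,27,29,31): 1⊕1⊕1⊕1⊕0⊕0⊕0⊕0⊕0⊕1⊕0⊕0⊕0⊕1⊕1⊕1 = 0
s2 (pos 2,3,6,7,10,11,14,15,18,19,22,23,26,27,30,31): 0⊕1⊕1⊕1⊕0⊕0⊕1⊕0⊕1⊕1⊕1⊕0⊕0⊕1⊕1⊕1 = 0
s4 (pos 4,5,6,7,12,13,14,15,20,21,22,23,28,29,30,31): 0⊕1⊕1⊕1⊕0⊕0⊕1⊕0⊕0⊕0⊕1⊕0⊕0⊕1⊕1⊕1 = 0
s8 (pos 8,9,10,11,12,13,14,15,24,25,26,27,28,29,30,31): 1⊕0⊕0⊕0⊕0⊕0⊕1⊕0⊕0⊕0⊕0⊕1⊕0⊕1⊕1⊕1 = 0
s16 (pos 16,17,18,19,20,21,22,23,24,25,26,27,28,29,30,31): 1⊕0⊕1⊕1⊕0⊕0⊕1⊕0⊕0⊕0⊕0⊕1⊕0⊕1⊕1⊕1 = 0
Syndrome s16…s1 = 00000 → no error.

00000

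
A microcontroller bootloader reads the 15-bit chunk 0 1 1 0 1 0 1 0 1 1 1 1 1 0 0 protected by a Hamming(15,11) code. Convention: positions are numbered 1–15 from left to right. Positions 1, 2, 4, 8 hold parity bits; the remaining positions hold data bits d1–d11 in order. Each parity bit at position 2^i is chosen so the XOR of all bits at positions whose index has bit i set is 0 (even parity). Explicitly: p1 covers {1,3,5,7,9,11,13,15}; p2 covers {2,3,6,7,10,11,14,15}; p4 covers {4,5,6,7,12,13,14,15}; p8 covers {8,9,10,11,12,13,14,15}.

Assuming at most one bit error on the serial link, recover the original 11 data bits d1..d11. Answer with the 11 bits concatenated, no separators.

11011011100

s1 (pos 1,3,5,7,9,11,13,15): 0⊕1⊕1⊕1⊕1⊕1⊕1⊕0 = 0
s2 (pos 2,3,6,7,10,11,14,15): 1⊕1⊕0⊕1⊕1⊕1⊕0⊕0 = 1
s4 (pos 4,5,6,7,12,13,14,15): 0⊕1⊕0⊕1⊕1⊕1⊕0⊕0 = 0
s8 (pos 8,9,10,11,12,13,14,15): 0⊕1⊕1⊕1⊕1⊕1⊕0⊕0 = 1
Syndrome s8…s1 = 1010 → error at position 10.
Flip position 10: 011010101111100 → 011010101011100
Read data bits from positions 3,5,6,7,9,10,11,12,13,14,15: 11011011100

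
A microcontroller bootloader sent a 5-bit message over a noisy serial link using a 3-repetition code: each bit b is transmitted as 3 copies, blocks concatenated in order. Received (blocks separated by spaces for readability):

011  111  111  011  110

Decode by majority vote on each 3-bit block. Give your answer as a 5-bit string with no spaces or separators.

11111

Block 1 (011): 2 ones → 1
Block 2 (111): 3 ones → 1
Block 3 (111): 3 ones → 1
Block 4 (011): 2 ones → 1
Block 5 (110): 2 ones → 1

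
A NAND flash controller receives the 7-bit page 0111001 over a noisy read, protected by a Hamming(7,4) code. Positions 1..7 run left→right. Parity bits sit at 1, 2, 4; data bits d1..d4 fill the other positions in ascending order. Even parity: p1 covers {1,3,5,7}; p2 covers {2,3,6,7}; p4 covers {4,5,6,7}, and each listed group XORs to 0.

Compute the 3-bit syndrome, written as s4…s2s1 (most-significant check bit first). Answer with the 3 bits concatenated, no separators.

s1 (pos 1,3,5,7): 0⊕1⊕0⊕1 = 0
s2 (pos 2,3,6,7): 1⊕1⊕0⊕1 = 1
s4 (pos 4,5,6,7): 1⊕0⊕0⊕1 = 0
Syndrome s4…s1 = 010 → error at position 2.

010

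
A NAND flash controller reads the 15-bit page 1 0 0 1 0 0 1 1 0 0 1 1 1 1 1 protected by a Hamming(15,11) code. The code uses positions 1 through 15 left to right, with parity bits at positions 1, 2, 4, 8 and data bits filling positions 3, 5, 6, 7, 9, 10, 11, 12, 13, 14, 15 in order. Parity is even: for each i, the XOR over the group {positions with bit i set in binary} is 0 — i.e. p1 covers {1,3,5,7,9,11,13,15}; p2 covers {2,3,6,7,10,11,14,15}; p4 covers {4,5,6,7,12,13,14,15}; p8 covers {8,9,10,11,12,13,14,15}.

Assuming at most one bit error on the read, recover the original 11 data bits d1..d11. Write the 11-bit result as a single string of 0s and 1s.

00010011111

s1 (pos 1,3,5,7,9,11,13,15): 1⊕0⊕0⊕1⊕0⊕1⊕1⊕1 = 1
s2 (pos 2,3,6,7,10,11,14,15): 0⊕0⊕0⊕1⊕0⊕1⊕1⊕1 = 0
s4 (pos 4,5,6,7,12,13,14,15): 1⊕0⊕0⊕1⊕1⊕1⊕1⊕1 = 0
s8 (pos 8,9,10,11,12,13,14,15): 1⊕0⊕0⊕1⊕1⊕1⊕1⊕1 = 0
Syndrome s8…s1 = 0001 → error at position 1.
Flip position 1: 100100110011111 → 000100110011111
Read data bits from positions 3,5,6,7,9,10,11,12,13,14,15: 00010011111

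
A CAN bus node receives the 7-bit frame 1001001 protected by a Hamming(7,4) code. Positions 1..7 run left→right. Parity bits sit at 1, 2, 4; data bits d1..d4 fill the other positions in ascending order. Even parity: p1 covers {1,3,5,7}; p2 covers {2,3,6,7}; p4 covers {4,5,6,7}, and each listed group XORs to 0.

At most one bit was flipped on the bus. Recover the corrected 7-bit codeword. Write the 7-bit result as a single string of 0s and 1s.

1101001

s1 (pos 1,3,5,7): 1⊕0⊕0⊕1 = 0
s2 (pos 2,3,6,7): 0⊕0⊕0⊕1 = 1
s4 (pos 4,5,6,7): 1⊕0⊕0⊕1 = 0
Syndrome s4…s1 = 010 → error at position 2.
Flip position 2: 1001001 → 1101001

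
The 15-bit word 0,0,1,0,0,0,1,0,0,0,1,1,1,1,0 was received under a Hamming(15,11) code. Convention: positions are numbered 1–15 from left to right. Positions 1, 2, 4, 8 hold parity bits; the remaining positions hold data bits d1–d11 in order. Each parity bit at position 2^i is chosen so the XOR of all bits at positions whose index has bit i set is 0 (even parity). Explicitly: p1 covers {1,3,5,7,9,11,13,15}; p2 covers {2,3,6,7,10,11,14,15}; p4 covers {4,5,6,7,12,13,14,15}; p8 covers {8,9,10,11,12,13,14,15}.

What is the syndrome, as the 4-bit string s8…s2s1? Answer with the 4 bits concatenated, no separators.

0000

s1 (pos 1,3,5,7,9,11,13,15): 0⊕1⊕0⊕1⊕0⊕1⊕1⊕0 = 0
s2 (pos 2,3,6,7,10,11,14,15): 0⊕1⊕0⊕1⊕0⊕1⊕1⊕0 = 0
s4 (pos 4,5,6,7,12,13,14,15): 0⊕0⊕0⊕1⊕1⊕1⊕1⊕0 = 0
s8 (pos 8,9,10,11,12,13,14,15): 0⊕0⊕0⊕1⊕1⊕1⊕1⊕0 = 0
Syndrome s8…s1 = 0000 → no error.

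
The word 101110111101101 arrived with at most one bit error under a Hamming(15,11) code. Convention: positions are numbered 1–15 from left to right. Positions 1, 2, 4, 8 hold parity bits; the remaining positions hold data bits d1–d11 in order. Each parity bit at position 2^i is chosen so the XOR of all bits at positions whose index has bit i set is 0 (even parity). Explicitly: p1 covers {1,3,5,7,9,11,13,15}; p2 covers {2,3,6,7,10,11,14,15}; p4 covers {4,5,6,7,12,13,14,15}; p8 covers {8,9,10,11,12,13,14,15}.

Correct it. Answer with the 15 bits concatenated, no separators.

s1 (pos 1,3,5,7,9,11,13,15): 1⊕1⊕1⊕1⊕1⊕0⊕1⊕1 = 1
s2 (pos 2,3,6,7,10,11,14,15): 0⊕1⊕0⊕1⊕1⊕0⊕0⊕1 = 0
s4 (pos 4,5,6,7,12,13,14,15): 1⊕1⊕0⊕1⊕1⊕1⊕0⊕1 = 0
s8 (pos 8,9,10,11,12,13,14,15): 1⊕1⊕1⊕0⊕1⊕1⊕0⊕1 = 0
Syndrome s8…s1 = 0001 → error at position 1.
Flip position 1: 101110111101101 → 001110111101101

001110111101101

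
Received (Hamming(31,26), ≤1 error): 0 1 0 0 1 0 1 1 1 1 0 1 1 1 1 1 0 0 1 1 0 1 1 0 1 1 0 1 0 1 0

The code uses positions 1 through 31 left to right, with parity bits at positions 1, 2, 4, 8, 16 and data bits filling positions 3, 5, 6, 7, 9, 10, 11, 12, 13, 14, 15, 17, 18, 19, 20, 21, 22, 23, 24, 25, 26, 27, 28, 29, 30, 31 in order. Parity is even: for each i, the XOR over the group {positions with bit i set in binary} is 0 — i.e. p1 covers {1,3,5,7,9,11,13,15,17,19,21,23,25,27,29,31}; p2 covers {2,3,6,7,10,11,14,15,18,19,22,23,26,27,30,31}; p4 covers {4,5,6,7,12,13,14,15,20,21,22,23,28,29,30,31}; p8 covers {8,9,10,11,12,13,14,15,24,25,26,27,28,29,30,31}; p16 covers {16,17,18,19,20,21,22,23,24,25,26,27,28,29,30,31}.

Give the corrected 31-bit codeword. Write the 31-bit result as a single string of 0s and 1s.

0100101111011111001101101100010

s1 (pos 1,3,5,7,9,11,13,15,17,19,21,23,25,27,29,31): 0⊕0⊕1⊕1⊕1⊕0⊕1⊕1⊕0⊕1⊕0⊕1⊕1⊕0⊕0⊕0 = 0
s2 (pos 2,3,6,7,10,11,14,15,18,19,22,23,26,27,30,31): 1⊕0⊕0⊕1⊕1⊕0⊕1⊕1⊕0⊕1⊕1⊕1⊕1⊕0⊕1⊕0 = 0
s4 (pos 4,5,6,7,12,13,14,15,20,21,22,23,28,29,30,31): 0⊕1⊕0⊕1⊕1⊕1⊕1⊕1⊕1⊕0⊕1⊕1⊕1⊕0⊕1⊕0 = 1
s8 (pos 8,9,10,11,12,13,14,15,24,25,26,27,28,29,30,31): 1⊕1⊕1⊕0⊕1⊕1⊕1⊕1⊕0⊕1⊕1⊕0⊕1⊕0⊕1⊕0 = 1
s16 (pos 16,17,18,19,20,21,22,23,24,25,26,27,28,29,30,31): 1⊕0⊕0⊕1⊕1⊕0⊕1⊕1⊕0⊕1⊕1⊕0⊕1⊕0⊕1⊕0 = 1
Syndrome s16…s1 = 11100 → error at position 28.
Flip position 28: 0100101111011111001101101101010 → 0100101111011111001101101100010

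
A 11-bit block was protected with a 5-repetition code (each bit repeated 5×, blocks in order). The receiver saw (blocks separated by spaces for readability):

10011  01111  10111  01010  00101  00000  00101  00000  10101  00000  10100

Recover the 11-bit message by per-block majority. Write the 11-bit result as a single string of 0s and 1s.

Block 1 (10011): 3 ones → 1
Block 2 (01111): 4 ones → 1
Block 3 (10111): 4 ones → 1
Block 4 (01010): 2 ones → 0
Block 5 (00101): 2 ones → 0
Block 6 (00000): 0 ones → 0
Block 7 (00101): 2 ones → 0
Block 8 (00000): 0 ones → 0
Block 9 (10101): 3 ones → 1
Block 10 (00000): 0 ones → 0
Block 11 (10100): 2 ones → 0

11100000100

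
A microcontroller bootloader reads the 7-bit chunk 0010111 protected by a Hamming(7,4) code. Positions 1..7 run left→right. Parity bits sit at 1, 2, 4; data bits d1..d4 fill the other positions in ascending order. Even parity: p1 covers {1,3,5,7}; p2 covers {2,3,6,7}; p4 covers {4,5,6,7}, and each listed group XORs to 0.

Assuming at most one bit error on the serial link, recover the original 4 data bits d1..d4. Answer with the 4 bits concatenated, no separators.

1110

s1 (pos 1,3,5,7): 0⊕1⊕1⊕1 = 1
s2 (pos 2,3,6,7): 0⊕1⊕1⊕1 = 1
s4 (pos 4,5,6,7): 0⊕1⊕1⊕1 = 1
Syndrome s4…s1 = 111 → error at position 7.
Flip position 7: 0010111 → 0010110
Read data bits from positions 3,5,6,7: 1110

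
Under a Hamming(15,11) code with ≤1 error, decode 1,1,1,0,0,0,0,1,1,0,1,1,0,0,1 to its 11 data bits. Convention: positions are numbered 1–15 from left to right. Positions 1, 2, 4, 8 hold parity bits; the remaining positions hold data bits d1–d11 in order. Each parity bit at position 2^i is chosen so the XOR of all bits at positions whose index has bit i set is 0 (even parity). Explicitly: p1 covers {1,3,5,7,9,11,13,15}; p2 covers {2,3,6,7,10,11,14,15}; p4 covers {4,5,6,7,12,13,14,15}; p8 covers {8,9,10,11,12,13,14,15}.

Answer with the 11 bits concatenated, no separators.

s1 (pos 1,3,5,7,9,11,13,15): 1⊕1⊕0⊕0⊕1⊕1⊕0⊕1 = 1
s2 (pos 2,3,6,7,10,11,14,15): 1⊕1⊕0⊕0⊕0⊕1⊕0⊕1 = 0
s4 (pos 4,5,6,7,12,13,14,15): 0⊕0⊕0⊕0⊕1⊕0⊕0⊕1 = 0
s8 (pos 8,9,10,11,12,13,14,15): 1⊕1⊕0⊕1⊕1⊕0⊕0⊕1 = 1
Syndrome s8…s1 = 1001 → error at position 9.
Flip position 9: 111000011011001 → 111000010011001
Read data bits from positions 3,5,6,7,9,10,11,12,13,14,15: 10000011001

10000011001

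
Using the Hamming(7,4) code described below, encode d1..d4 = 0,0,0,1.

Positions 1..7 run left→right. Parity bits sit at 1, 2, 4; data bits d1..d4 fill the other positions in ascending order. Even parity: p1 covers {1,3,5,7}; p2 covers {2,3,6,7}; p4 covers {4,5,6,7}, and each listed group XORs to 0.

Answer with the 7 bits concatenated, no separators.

1101001

Place data at non-parity positions: p1 p2 0 p4 0 0 1
p1 (pos 1,3,5,7): XOR of data positions = 0⊕0⊕1 = 1
p2 (pos 2,3,6,7): XOR of data positions = 0⊕0⊕1 = 1
p4 (pos 4,5,6,7): XOR of data positions = 0⊕0⊕1 = 1
Codeword: 1101001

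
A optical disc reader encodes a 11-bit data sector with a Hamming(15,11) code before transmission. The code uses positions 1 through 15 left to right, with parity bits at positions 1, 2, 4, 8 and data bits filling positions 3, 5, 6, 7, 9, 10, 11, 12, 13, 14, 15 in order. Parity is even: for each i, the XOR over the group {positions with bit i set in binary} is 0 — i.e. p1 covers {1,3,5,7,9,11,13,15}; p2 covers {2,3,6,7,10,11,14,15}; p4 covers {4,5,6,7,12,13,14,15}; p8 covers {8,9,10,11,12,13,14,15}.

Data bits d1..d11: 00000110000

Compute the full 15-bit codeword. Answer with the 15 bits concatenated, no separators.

100000000110000

Place data at non-parity positions: p1 p2 0 p4 0 0 0 p8 0 1 1 0 0 0 0
p1 (pos 1,3,5,7,9,11,13,15): XOR of data positions = 0⊕0⊕0⊕0⊕1⊕0⊕0 = 1
p2 (pos 2,3,6,7,10,11,14,15): XOR of data positions = 0⊕0⊕0⊕1⊕1⊕0⊕0 = 0
p4 (pos 4,5,6,7,12,13,14,15): XOR of data positions = 0⊕0⊕0⊕0⊕0⊕0⊕0 = 0
p8 (pos 8,9,10,11,12,13,14,15): XOR of data positions = 0⊕1⊕1⊕0⊕0⊕0⊕0 = 0
Codeword: 100000000110000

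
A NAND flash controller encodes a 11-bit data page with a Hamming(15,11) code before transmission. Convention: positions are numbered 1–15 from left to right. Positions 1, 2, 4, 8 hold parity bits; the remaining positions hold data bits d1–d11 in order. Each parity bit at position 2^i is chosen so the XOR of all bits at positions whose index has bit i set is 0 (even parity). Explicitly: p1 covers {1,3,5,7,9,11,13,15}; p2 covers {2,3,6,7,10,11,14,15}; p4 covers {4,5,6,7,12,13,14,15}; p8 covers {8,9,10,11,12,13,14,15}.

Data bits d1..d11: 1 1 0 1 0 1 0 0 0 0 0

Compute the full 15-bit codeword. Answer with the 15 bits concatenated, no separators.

111010110100000

Place data at non-parity positions: p1 p2 1 p4 1 0 1 p8 0 1 0 0 0 0 0
p1 (pos 1,3,5,7,9,11,13,15): XOR of data positions = 1⊕1⊕1⊕0⊕0⊕0⊕0 = 1
p2 (pos 2,3,6,7,10,11,14,15): XOR of data positions = 1⊕0⊕1⊕1⊕0⊕0⊕0 = 1
p4 (pos 4,5,6,7,12,13,14,15): XOR of data positions = 1⊕0⊕1⊕0⊕0⊕0⊕0 = 0
p8 (pos 8,9,10,11,12,13,14,15): XOR of data positions = 0⊕1⊕0⊕0⊕0⊕0⊕0 = 1
Codeword: 111010110100000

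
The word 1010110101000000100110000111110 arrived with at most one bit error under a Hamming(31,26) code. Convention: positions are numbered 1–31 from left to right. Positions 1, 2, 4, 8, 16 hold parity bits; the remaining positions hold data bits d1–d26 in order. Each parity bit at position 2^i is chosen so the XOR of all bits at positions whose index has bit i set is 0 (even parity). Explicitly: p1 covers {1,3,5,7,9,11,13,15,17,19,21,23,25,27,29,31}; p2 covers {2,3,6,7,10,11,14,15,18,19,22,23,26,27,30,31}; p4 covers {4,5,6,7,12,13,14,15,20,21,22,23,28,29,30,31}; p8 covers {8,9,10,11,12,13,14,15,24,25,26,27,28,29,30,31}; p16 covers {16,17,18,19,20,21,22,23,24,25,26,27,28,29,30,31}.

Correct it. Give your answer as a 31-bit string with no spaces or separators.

s1 (pos 1,3,5,7,9,11,13,15,17,19,21,23,25,27,29,31): 1⊕1⊕1⊕0⊕0⊕0⊕0⊕0⊕1⊕0⊕1⊕0⊕0⊕1⊕1⊕0 = 1
s2 (pos 2,3,6,7,10,11,14,15,18,19,22,23,26,27,30,31): 0⊕1⊕1⊕0⊕1⊕0⊕0⊕0⊕0⊕0⊕0⊕0⊕1⊕1⊕1⊕0 = 0
s4 (pos 4,5,6,7,12,13,14,15,20,21,22,23,28,29,30,31): 0⊕1⊕1⊕0⊕0⊕0⊕0⊕0⊕1⊕1⊕0⊕0⊕1⊕1⊕1⊕0 = 1
s8 (pos 8,9,10,11,12,13,14,15,24,25,26,27,28,29,30,31): 1⊕0⊕1⊕0⊕0⊕0⊕0⊕0⊕0⊕0⊕1⊕1⊕1⊕1⊕1⊕0 = 1
s16 (pos 16,17,18,19,20,21,22,23,24,25,26,27,28,29,30,31): 0⊕1⊕0⊕0⊕1⊕1⊕0⊕0⊕0⊕0⊕1⊕1⊕1⊕1⊕1⊕0 = 0
Syndrome s16…s1 = 01101 → error at position 13.
Flip position 13: 1010110101000000100110000111110 → 1010110101001000100110000111110

1010110101001000100110000111110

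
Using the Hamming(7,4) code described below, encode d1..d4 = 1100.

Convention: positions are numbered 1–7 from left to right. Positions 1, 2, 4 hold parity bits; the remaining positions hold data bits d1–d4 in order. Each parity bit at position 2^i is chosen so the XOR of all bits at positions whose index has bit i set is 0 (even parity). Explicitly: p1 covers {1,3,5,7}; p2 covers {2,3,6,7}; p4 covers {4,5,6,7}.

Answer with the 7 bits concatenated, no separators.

Place data at non-parity positions: p1 p2 1 p4 1 0 0
p1 (pos 1,3,5,7): XOR of data positions = 1⊕1⊕0 = 0
p2 (pos 2,3,6,7): XOR of data positions = 1⊕0⊕0 = 1
p4 (pos 4,5,6,7): XOR of data positions = 1⊕0⊕0 = 1
Codeword: 0111100

0111100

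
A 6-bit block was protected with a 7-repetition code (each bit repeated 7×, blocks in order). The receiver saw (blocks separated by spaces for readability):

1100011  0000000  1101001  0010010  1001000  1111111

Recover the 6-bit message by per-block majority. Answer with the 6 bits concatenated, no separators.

101001

Block 1 (1100011): 4 ones → 1
Block 2 (0000000): 0 ones → 0
Block 3 (1101001): 4 ones → 1
Block 4 (0010010): 2 ones → 0
Block 5 (1001000): 2 ones → 0
Block 6 (1111111): 7 ones → 1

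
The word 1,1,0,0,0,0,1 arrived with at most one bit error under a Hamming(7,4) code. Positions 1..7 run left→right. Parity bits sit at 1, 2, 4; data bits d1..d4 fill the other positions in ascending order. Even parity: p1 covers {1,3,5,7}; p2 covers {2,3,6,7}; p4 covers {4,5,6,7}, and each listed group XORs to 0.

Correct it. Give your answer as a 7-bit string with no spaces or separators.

1101001

s1 (pos 1,3,5,7): 1⊕0⊕0⊕1 = 0
s2 (pos 2,3,6,7): 1⊕0⊕0⊕1 = 0
s4 (pos 4,5,6,7): 0⊕0⊕0⊕1 = 1
Syndrome s4…s1 = 100 → error at position 4.
Flip position 4: 1100001 → 1101001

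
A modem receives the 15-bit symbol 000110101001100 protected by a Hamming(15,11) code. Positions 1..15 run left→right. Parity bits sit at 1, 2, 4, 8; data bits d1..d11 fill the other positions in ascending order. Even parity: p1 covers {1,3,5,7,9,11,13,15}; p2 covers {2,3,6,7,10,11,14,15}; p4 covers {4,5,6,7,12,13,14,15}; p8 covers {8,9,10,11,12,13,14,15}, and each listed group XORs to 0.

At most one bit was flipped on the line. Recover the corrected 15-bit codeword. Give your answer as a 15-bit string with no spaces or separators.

s1 (pos 1,3,5,7,9,11,13,15): 0⊕0⊕1⊕1⊕1⊕0⊕1⊕0 = 0
s2 (pos 2,3,6,7,10,11,14,15): 0⊕0⊕0⊕1⊕0⊕0⊕0⊕0 = 1
s4 (pos 4,5,6,7,12,13,14,15): 1⊕1⊕0⊕1⊕1⊕1⊕0⊕0 = 1
s8 (pos 8,9,10,11,12,13,14,15): 0⊕1⊕0⊕0⊕1⊕1⊕0⊕0 = 1
Syndrome s8…s1 = 1110 → error at position 14.
Flip position 14: 000110101001100 → 000110101001110

000110101001110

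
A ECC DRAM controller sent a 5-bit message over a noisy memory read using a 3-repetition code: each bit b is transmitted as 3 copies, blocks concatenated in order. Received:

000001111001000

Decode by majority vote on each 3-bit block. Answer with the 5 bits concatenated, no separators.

Block 1 (000): 0 ones → 0
Block 2 (001): 1 one → 0
Block 3 (111): 3 ones → 1
Block 4 (001): 1 one → 0
Block 5 (000): 0 ones → 0

00100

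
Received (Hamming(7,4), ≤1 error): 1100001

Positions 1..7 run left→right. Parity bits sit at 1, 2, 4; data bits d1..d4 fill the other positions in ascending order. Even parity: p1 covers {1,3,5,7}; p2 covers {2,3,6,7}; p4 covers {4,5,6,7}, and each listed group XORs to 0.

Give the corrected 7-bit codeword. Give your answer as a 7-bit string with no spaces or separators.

s1 (pos 1,3,5,7): 1⊕0⊕0⊕1 = 0
s2 (pos 2,3,6,7): 1⊕0⊕0⊕1 = 0
s4 (pos 4,5,6,7): 0⊕0⊕0⊕1 = 1
Syndrome s4…s1 = 100 → error at position 4.
Flip position 4: 1100001 → 1101001

1101001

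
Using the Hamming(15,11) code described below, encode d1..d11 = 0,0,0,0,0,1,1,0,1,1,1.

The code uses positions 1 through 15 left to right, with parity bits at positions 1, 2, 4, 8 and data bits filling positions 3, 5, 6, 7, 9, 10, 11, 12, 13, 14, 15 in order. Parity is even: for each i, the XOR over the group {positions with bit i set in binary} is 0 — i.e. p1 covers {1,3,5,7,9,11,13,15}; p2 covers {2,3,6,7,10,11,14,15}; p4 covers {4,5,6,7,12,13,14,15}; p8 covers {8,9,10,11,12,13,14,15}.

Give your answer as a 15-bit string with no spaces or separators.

Place data at non-parity positions: p1 p2 0 p4 0 0 0 p8 0 1 1 0 1 1 1
p1 (pos 1,3,5,7,9,11,13,15): XOR of data positions = 0⊕0⊕0⊕0⊕1⊕1⊕1 = 1
p2 (pos 2,3,6,7,10,11,14,15): XOR of data positions = 0⊕0⊕0⊕1⊕1⊕1⊕1 = 0
p4 (pos 4,5,6,7,12,13,14,15): XOR of data positions = 0⊕0⊕0⊕0⊕1⊕1⊕1 = 1
p8 (pos 8,9,10,11,12,13,14,15): XOR of data positions = 0⊕1⊕1⊕0⊕1⊕1⊕1 = 1
Codeword: 100100010110111

100100010110111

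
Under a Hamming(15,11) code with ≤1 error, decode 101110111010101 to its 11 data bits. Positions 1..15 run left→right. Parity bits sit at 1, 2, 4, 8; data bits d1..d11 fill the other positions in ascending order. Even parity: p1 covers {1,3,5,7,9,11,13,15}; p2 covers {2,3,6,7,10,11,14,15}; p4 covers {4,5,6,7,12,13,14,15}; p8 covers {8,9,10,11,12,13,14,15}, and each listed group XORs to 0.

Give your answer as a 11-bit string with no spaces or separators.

11011011101

s1 (pos 1,3,5,7,9,11,13,15): 1⊕1⊕1⊕1⊕1⊕1⊕1⊕1 = 0
s2 (pos 2,3,6,7,10,11,14,15): 0⊕1⊕0⊕1⊕0⊕1⊕0⊕1 = 0
s4 (pos 4,5,6,7,12,13,14,15): 1⊕1⊕0⊕1⊕0⊕1⊕0⊕1 = 1
s8 (pos 8,9,10,11,12,13,14,15): 1⊕1⊕0⊕1⊕0⊕1⊕0⊕1 = 1
Syndrome s8…s1 = 1100 → error at position 12.
Flip position 12: 101110111010101 → 101110111011101
Read data bits from positions 3,5,6,7,9,10,11,12,13,14,15: 11011011101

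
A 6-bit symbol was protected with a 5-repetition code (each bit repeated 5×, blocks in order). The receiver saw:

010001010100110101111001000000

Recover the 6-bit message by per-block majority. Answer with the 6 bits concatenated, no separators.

Block 1 (01000): 1 one → 0
Block 2 (10101): 3 ones → 1
Block 3 (00110): 2 ones → 0
Block 4 (10111): 4 ones → 1
Block 5 (10010): 2 ones → 0
Block 6 (00000): 0 ones → 0

010100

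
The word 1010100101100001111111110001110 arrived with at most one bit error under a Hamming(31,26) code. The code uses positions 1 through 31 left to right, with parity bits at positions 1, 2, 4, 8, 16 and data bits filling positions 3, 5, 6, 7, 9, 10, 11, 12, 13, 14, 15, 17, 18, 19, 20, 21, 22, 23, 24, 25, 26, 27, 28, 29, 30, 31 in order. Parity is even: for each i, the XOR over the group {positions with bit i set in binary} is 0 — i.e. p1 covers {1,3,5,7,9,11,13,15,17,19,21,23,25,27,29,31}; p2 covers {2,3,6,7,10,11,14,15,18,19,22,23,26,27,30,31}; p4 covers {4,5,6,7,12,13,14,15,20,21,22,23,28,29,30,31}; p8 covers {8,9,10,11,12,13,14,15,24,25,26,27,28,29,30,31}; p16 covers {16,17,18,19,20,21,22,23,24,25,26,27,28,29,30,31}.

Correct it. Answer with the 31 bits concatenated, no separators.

1010100111100001111111110001110

s1 (pos 1,3,5,7,9,11,13,15,17,19,21,23,25,27,29,31): 1⊕1⊕1⊕0⊕0⊕1⊕0⊕0⊕1⊕1⊕1⊕1⊕0⊕0⊕1⊕0 = 1
s2 (pos 2,3,6,7,10,11,14,15,18,19,22,23,26,27,30,31): 0⊕1⊕0⊕0⊕1⊕1⊕0⊕0⊕1⊕1⊕1⊕1⊕0⊕0⊕1⊕0 = 0
s4 (pos 4,5,6,7,12,13,14,15,20,21,22,23,28,29,30,31): 0⊕1⊕0⊕0⊕0⊕0⊕0⊕0⊕1⊕1⊕1⊕1⊕1⊕1⊕1⊕0 = 0
s8 (pos 8,9,10,11,12,13,14,15,24,25,26,27,28,29,30,31): 1⊕0⊕1⊕1⊕0⊕0⊕0⊕0⊕1⊕0⊕0⊕0⊕1⊕1⊕1⊕0 = 1
s16 (pos 16,17,18,19,20,21,22,23,24,25,26,27,28,29,30,31): 1⊕1⊕1⊕1⊕1⊕1⊕1⊕1⊕1⊕0⊕0⊕0⊕1⊕1⊕1⊕0 = 0
Syndrome s16…s1 = 01001 → error at position 9.
Flip position 9: 1010100101100001111111110001110 → 1010100111100001111111110001110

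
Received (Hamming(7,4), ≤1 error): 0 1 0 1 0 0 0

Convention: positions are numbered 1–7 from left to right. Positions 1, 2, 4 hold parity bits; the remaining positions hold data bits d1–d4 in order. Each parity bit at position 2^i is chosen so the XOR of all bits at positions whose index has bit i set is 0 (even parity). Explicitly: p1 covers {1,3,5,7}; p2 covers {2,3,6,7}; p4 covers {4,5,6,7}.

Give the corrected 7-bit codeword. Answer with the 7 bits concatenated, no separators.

s1 (pos 1,3,5,7): 0⊕0⊕0⊕0 = 0
s2 (pos 2,3,6,7): 1⊕0⊕0⊕0 = 1
s4 (pos 4,5,6,7): 1⊕0⊕0⊕0 = 1
Syndrome s4…s1 = 110 → error at position 6.
Flip position 6: 0101000 → 0101010

0101010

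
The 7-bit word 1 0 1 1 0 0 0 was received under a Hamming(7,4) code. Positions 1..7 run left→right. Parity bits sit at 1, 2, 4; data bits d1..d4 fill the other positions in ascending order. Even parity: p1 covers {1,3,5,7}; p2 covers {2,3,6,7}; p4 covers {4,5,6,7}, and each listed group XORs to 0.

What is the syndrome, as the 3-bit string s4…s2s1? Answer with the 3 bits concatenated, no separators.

s1 (pos 1,3,5,7): 1⊕1⊕0⊕0 = 0
s2 (pos 2,3,6,7): 0⊕1⊕0⊕0 = 1
s4 (pos 4,5,6,7): 1⊕0⊕0⊕0 = 1
Syndrome s4…s1 = 110 → error at position 6.

110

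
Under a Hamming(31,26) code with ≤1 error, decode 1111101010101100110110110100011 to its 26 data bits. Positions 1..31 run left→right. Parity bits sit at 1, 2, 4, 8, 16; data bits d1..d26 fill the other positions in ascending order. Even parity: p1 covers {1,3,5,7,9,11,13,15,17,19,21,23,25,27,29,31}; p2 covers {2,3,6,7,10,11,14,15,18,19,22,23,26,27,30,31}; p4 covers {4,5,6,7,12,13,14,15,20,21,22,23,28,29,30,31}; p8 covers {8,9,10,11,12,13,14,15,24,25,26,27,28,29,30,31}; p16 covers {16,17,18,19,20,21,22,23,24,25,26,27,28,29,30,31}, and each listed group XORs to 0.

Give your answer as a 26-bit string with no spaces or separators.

s1 (pos 1,3,5,7,9,11,13,15,17,19,21,23,25,27,29,31): 1⊕1⊕1⊕1⊕1⊕1⊕1⊕0⊕1⊕0⊕1⊕1⊕0⊕0⊕0⊕1 = 1
s2 (pos 2,3,6,7,10,11,14,15,18,19,22,23,26,27,30,31): 1⊕1⊕0⊕1⊕0⊕1⊕1⊕0⊕1⊕0⊕0⊕1⊕1⊕0⊕1⊕1 = 0
s4 (pos 4,5,6,7,12,13,14,15,20,21,22,23,28,29,30,31): 1⊕1⊕0⊕1⊕0⊕1⊕1⊕0⊕1⊕1⊕0⊕1⊕0⊕0⊕1⊕1 = 0
s8 (pos 8,9,10,11,12,13,14,15,24,25,26,27,28,29,30,31): 0⊕1⊕0⊕1⊕0⊕1⊕1⊕0⊕1⊕0⊕1⊕0⊕0⊕0⊕1⊕1 = 0
s16 (pos 16,17,18,19,20,21,22,23,24,25,26,27,28,29,30,31): 0⊕1⊕1⊕0⊕1⊕1⊕0⊕1⊕1⊕0⊕1⊕0⊕0⊕0⊕1⊕1 = 1
Syndrome s16…s1 = 10001 → error at position 17.
Flip position 17: 1111101010101100110110110100011 → 1111101010101100010110110100011
Read data bits from positions 3,5,6,7,9,10,11,12,13,14,15,17,18,19,20,21,22,23,24,25,26,27,28,29,30,31: 11011010110010110110100011

11011010110010110110100011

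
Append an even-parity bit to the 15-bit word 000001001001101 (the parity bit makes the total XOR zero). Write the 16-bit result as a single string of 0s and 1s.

0000010010011011

XOR of the 15 data bits: 0⊕0⊕0⊕0⊕0⊕1⊕0⊕0⊕1⊕0⊕0⊕1⊕1⊕0⊕1 = 1
Parity bit = 1 (so all 16 bits XOR to 0).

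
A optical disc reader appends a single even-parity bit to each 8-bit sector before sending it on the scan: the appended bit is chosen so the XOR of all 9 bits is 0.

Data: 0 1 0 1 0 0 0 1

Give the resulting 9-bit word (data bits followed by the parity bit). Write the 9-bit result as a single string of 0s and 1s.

010100011

XOR of the 8 data bits: 0⊕1⊕0⊕1⊕0⊕0⊕0⊕1 = 1
Parity bit = 1 (so all 9 bits XOR to 0).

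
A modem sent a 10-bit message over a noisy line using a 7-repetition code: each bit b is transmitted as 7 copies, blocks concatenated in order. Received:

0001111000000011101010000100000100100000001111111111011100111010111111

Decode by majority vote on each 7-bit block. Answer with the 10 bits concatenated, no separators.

1010001111

Block 1 (0001111): 4 ones → 1
Block 2 (0000000): 0 ones → 0
Block 3 (1110101): 5 ones → 1
Block 4 (0000100): 1 one → 0
Block 5 (0001001): 2 ones → 0
Block 6 (0000000): 0 ones → 0
Block 7 (1111111): 7 ones → 1
Block 8 (1110111): 6 ones → 1
Block 9 (0011101): 4 ones → 1
Block 10 (0111111): 6 ones → 1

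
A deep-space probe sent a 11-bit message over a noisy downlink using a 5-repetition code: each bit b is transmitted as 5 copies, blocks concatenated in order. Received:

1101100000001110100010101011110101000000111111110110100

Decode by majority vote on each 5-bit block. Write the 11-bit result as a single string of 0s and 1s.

10101100110

Block 1 (11011): 4 ones → 1
Block 2 (00000): 0 ones → 0
Block 3 (00111): 3 ones → 1
Block 4 (01000): 1 one → 0
Block 5 (10101): 3 ones → 1
Block 6 (01111): 4 ones → 1
Block 7 (01010): 2 ones → 0
Block 8 (00000): 0 ones → 0
Block 9 (11111): 5 ones → 1
Block 10 (11101): 4 ones → 1
Block 11 (10100): 2 ones → 0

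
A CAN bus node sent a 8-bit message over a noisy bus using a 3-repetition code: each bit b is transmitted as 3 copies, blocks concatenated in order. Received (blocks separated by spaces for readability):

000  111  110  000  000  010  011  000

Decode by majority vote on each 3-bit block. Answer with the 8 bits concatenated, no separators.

01100010

Block 1 (000): 0 ones → 0
Block 2 (111): 3 ones → 1
Block 3 (110): 2 ones → 1
Block 4 (000): 0 ones → 0
Block 5 (000): 0 ones → 0
Block 6 (010): 1 one → 0
Block 7 (011): 2 ones → 1
Block 8 (000): 0 ones → 0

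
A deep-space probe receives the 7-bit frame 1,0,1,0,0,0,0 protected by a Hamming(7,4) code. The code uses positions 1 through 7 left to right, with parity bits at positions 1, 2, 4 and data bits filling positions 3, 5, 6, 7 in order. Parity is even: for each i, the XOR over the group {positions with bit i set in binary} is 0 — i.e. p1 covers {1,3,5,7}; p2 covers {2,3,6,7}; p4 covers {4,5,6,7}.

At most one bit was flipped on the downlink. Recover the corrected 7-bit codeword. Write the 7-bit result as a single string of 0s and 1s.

s1 (pos 1,3,5,7): 1⊕1⊕0⊕0 = 0
s2 (pos 2,3,6,7): 0⊕1⊕0⊕0 = 1
s4 (pos 4,5,6,7): 0⊕0⊕0⊕0 = 0
Syndrome s4…s1 = 010 → error at position 2.
Flip position 2: 1010000 → 1110000

1110000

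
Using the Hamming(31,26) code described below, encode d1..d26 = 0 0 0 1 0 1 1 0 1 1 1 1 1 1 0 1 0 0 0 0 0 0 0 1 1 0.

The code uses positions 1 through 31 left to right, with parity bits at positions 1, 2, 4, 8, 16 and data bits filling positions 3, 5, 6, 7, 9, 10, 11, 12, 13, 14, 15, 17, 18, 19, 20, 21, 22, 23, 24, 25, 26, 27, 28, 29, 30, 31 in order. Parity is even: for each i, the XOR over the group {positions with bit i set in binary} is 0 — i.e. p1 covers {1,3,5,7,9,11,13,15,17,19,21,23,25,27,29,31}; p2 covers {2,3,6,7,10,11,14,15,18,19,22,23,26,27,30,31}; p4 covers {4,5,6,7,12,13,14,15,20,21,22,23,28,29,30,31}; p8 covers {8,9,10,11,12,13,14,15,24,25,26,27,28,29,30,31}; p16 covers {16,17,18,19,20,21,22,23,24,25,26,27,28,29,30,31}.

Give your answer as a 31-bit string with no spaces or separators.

0001001101101110111010000000110

Place data at non-parity positions: p1 p2 0 p4 0 0 1 p8 0 1 1 0 1 1 1 p16 1 1 1 0 1 0 0 0 0 0 0 0 1 1 0
p1 (pos 1,3,5,7,9,11,13,15,17,19,21,23,25,27,29,31): XOR of data positions = 0⊕0⊕1⊕0⊕1⊕1⊕1⊕1⊕1⊕1⊕0⊕0⊕0⊕1⊕0 = 0
p2 (pos 2,3,6,7,10,11,14,15,18,19,22,23,26,27,30,31): XOR of data positions = 0⊕0⊕1⊕1⊕1⊕1⊕1⊕1⊕1⊕0⊕0⊕0⊕0⊕1⊕0 = 0
p4 (pos 4,5,6,7,12,13,14,15,20,21,22,23,28,29,30,31): XOR of data positions = 0⊕0⊕1⊕0⊕1⊕1⊕1⊕0⊕1⊕0⊕0⊕0⊕1⊕1⊕0 = 1
p8 (pos 8,9,10,11,12,13,14,15,24,25,26,27,28,29,30,31): XOR of data positions = 0⊕1⊕1⊕0⊕1⊕1⊕1⊕0⊕0⊕0⊕0⊕0⊕1⊕1⊕0 = 1
p16 (pos 16,17,18,19,20,21,22,23,24,25,26,27,28,29,30,31): XOR of data positions = 1⊕1⊕1⊕0⊕1⊕0⊕0⊕0⊕0⊕0⊕0⊕0⊕1⊕1⊕0 = 0
Codeword: 0001001101101110111010000000110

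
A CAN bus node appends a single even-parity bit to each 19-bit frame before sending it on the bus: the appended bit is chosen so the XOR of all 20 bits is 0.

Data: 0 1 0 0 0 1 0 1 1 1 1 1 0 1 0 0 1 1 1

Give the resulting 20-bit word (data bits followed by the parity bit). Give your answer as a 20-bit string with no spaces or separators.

XOR of the 19 data bits: 0⊕1⊕0⊕0⊕0⊕1⊕0⊕1⊕1⊕1⊕1⊕1⊕0⊕1⊕0⊕0⊕1⊕1⊕1 = 1
Parity bit = 1 (so all 20 bits XOR to 0).

01000101111101001111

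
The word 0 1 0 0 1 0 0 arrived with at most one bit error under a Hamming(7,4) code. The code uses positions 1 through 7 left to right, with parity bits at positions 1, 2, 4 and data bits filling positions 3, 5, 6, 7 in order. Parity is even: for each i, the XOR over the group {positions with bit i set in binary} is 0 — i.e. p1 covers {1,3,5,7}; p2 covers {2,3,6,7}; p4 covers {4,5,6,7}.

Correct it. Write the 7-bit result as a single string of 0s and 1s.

s1 (pos 1,3,5,7): 0⊕0⊕1⊕0 = 1
s2 (pos 2,3,6,7): 1⊕0⊕0⊕0 = 1
s4 (pos 4,5,6,7): 0⊕1⊕0⊕0 = 1
Syndrome s4…s1 = 111 → error at position 7.
Flip position 7: 0100100 → 0100101

0100101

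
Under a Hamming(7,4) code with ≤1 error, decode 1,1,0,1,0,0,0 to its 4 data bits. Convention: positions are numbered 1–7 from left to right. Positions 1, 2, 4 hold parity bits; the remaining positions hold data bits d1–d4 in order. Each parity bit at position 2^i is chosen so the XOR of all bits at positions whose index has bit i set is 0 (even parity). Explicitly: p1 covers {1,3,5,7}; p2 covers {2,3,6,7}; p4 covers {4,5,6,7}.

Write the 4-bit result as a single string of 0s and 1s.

s1 (pos 1,3,5,7): 1⊕0⊕0⊕0 = 1
s2 (pos 2,3,6,7): 1⊕0⊕0⊕0 = 1
s4 (pos 4,5,6,7): 1⊕0⊕0⊕0 = 1
Syndrome s4…s1 = 111 → error at position 7.
Flip position 7: 1101000 → 1101001
Read data bits from positions 3,5,6,7: 0001

0001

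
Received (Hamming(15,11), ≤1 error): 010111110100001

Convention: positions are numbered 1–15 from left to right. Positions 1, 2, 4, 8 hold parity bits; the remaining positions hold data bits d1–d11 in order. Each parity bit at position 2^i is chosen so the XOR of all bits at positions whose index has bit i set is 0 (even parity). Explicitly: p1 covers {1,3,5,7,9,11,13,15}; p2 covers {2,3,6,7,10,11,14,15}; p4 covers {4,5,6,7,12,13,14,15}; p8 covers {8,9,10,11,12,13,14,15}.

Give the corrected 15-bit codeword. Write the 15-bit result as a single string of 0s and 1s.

010111110100000

s1 (pos 1,3,5,7,9,11,13,15): 0⊕0⊕1⊕1⊕0⊕0⊕0⊕1 = 1
s2 (pos 2,3,6,7,10,11,14,15): 1⊕0⊕1⊕1⊕1⊕0⊕0⊕1 = 1
s4 (pos 4,5,6,7,12,13,14,15): 1⊕1⊕1⊕1⊕0⊕0⊕0⊕1 = 1
s8 (pos 8,9,10,11,12,13,14,15): 1⊕0⊕1⊕0⊕0⊕0⊕0⊕1 = 1
Syndrome s8…s1 = 1111 → error at position 15.
Flip position 15: 010111110100001 → 010111110100000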